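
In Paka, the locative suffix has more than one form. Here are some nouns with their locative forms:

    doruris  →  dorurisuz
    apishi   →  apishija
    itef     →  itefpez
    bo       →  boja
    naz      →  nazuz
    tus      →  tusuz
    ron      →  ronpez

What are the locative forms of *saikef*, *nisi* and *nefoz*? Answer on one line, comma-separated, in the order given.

saikefpez, nisija, nefozuz

The pattern is sibilance of the final sound: -uz when the stem ends in a sibilant (*doruris*, *naz*, *tus*); -pez when the stem ends in a non-sibilant consonant (*itef*, *ron*); -ja when the stem ends in a vowel (*apishi*, *bo*).
*saikef*: final sound = /f/, a non-sibilant consonant → -pez → *saikefpez*.
The final sound of *nisi* is /i/, which is a vowel, so the suffix is -ja, giving *nisija*.
*nefoz*: final sound = /z/, a sibilant → -uz → *nefozuz*.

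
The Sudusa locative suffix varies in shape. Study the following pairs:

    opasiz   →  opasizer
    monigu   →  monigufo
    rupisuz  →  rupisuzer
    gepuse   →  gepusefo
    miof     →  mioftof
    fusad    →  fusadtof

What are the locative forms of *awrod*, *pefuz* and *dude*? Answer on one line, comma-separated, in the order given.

awrodtof, pefuzer, dudefo

Looking at the final sound of each stem: -er when the stem ends in a sibilant (*opasiz*, *rupisuz*); -tof when the stem ends in a non-sibilant consonant (*miof*, *fusad*); -fo when the stem ends in a vowel (*monigu*, *gepuse*).
*awrod* — final sound /d/ (a non-sibilant consonant) → -tof → *awrodtof*.
*pefuz* — final sound /z/ (a sibilant) → -er → *pefuzer*.
*dude* — final sound /e/ (a vowel) → -fo → *dudefo*.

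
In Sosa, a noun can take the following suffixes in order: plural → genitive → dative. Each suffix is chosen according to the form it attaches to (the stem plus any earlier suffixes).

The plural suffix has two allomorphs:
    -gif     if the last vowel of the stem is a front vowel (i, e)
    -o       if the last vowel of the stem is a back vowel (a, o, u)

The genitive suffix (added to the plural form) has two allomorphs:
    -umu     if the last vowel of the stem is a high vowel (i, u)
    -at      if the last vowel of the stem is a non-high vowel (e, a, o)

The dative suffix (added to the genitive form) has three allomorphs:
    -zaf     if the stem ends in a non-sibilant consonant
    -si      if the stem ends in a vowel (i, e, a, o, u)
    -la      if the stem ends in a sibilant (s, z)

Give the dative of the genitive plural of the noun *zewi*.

*zewi* — last vowel /i/ (a front vowel) → -gif → *zewigif*.
Since the last vowel of the plural form *zewigif* is /i/ (a high vowel), it takes -umu, giving *zewigifumu*.
The genitive form *zewigifumu*: final sound = /u/, a vowel → -si → *zewigifumusi*.

zewigifumusi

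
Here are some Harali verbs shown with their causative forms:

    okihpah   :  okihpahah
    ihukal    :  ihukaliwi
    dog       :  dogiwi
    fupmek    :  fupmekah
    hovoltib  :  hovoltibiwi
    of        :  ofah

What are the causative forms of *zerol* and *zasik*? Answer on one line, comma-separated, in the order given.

The suffix is conditioned by the final consonant: -ah when the stem ends in a voiceless consonant (*okihpah*, *fupmek*, *of*); -iwi when the stem ends in a voiced consonant (*ihukal*, *dog*, *hovoltib*).
*zerol*: final consonant = /l/, voiced → -iwi → *zeroliwi*.
*zasik* — final consonant /k/ (voiceless) → -ah → *zasikah*.

zeroliwi, zasikah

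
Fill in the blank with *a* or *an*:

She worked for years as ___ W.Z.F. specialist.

a

The indefinite article is chosen by the initial *sound* of the following word, not its spelling.
The initialism *W.Z.F.* is read letter by letter; the first letter, W, is pronounced /ˈdʌbəl.juː/, which begins with a consonant sound.
So the article is *a*: She worked for years as a W.Z.F. specialist.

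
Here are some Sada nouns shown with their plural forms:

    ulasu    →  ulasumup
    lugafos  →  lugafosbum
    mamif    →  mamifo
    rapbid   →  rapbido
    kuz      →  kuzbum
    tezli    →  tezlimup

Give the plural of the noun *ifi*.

ifimup

The alternation tracks the final sound of the stem — -bum when the stem ends in a sibilant (*lugafos*, *kuz*); -o when the stem ends in a non-sibilant consonant (*mamif*, *rapbid*); -mup when the stem ends in a vowel (*ulasu*, *tezli*).
Since the final sound of *ifi* is /i/ (a vowel), it takes -mup, giving *ifimup*.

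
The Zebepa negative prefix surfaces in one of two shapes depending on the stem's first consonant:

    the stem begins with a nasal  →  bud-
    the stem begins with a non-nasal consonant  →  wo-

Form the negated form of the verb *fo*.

*fo*: first consonant = /f/, non-nasal → wo- → *wofo*.

wofo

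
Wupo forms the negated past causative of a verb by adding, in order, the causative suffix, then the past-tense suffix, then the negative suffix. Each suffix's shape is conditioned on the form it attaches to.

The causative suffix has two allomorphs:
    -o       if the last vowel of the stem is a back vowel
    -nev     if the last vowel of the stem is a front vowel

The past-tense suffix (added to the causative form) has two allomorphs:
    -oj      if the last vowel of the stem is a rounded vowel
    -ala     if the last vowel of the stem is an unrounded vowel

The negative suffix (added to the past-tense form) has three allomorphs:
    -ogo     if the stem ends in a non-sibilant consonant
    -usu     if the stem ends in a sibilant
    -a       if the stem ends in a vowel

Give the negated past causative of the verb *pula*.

Since the last vowel of *pula* is /a/ (a back vowel), it takes -o, giving *pulao*.
The last vowel of the causative form *pulao* is /o/, which is a rounded vowel, so the past-tense suffix is -oj, giving *pulaooj*.
Since the final sound of the past-tense form *pulaooj* is /j/ (a non-sibilant consonant), it takes -ogo, giving *pulaoojogo*.

pulaoojogo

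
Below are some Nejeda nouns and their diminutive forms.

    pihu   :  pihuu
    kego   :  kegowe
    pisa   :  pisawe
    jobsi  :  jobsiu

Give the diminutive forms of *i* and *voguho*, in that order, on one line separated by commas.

The pattern is height harmony: -u when the last vowel of the stem is a high vowel (*pihu*, *jobsi*); -we when the last vowel of the stem is a non-high vowel (*kego*, *pisa*).
*i* — last vowel /i/ (a high vowel) → -u → *iu*.
*voguho*: last vowel = /o/, a non-high vowel → -we → *voguhowe*.

iu, voguhowe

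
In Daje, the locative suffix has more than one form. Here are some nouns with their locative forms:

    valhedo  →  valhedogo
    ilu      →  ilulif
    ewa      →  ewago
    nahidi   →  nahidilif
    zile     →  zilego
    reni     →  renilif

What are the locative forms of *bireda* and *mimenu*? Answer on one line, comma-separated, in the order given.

The suffix is conditioned by the last vowel: -lif when the last vowel of the stem is a high vowel (*ilu*, *nahidi*, *reni*); -go when the last vowel of the stem is a non-high vowel (*valhedo*, *ewa*, *zile*).
*bireda*: last vowel = /a/, a non-high vowel → -go → *biredago*.
*mimenu*: last vowel = /u/, a high vowel → -lif → *mimenulif*.

biredago, mimenulif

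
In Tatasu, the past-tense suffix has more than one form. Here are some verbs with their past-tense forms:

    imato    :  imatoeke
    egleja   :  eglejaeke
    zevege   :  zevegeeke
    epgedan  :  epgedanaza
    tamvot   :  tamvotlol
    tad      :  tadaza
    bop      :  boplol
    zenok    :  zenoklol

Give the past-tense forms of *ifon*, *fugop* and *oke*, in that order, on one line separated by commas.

ifonaza, fugoplol, okeeke

The suffix is conditioned by the final sound: -lol when the stem ends in a voiceless consonant (*tamvot*, *bop*, *zenok*); -aza when the stem ends in a voiced consonant (*epgedan*, *tad*); -eke when the stem ends in a vowel (*imato*, *egleja*, *zevege*).
The final sound of *ifon* is /n/, which is a voiced consonant, so the suffix is -aza, giving *ifonaza*.
The final sound of *fugop* is /p/, which is a voiceless consonant, so the suffix is -lol, giving *fugoplol*.
*oke* — final sound /e/ (a vowel) → -eke → *okeeke*.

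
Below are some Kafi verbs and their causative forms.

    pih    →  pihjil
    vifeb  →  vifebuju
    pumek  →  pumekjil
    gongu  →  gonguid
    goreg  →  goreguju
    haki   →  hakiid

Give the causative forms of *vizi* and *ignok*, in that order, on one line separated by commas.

viziid, ignokjil

The alternation tracks the final sound of the stem — -jil when the stem ends in a voiceless consonant (*pih*, *pumek*); -uju when the stem ends in a voiced consonant (*vifeb*, *goreg*); -id when the stem ends in a vowel (*gongu*, *haki*).
Since the final sound of *vizi* is /i/ (a vowel), it takes -id, giving *viziid*.
Since the final sound of *ignok* is /k/ (a voiceless consonant), it takes -jil, giving *ignokjil*.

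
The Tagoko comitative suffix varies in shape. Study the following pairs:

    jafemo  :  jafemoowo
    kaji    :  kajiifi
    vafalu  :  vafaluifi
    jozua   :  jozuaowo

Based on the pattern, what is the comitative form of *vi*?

The pattern is height harmony: -ifi when the last vowel of the stem is a high vowel (*kaji*, *vafalu*); -owo when the last vowel of the stem is a non-high vowel (*jafemo*, *jozua*).
*vi* — last vowel /i/ (a high vowel) → -ifi → *viifi*.

viifi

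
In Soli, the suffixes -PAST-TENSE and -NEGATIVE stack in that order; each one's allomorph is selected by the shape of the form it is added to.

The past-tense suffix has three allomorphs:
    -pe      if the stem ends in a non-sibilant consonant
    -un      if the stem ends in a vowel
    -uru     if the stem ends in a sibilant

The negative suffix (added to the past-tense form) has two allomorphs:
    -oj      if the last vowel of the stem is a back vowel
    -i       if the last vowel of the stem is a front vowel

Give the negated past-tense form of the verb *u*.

The final sound of *u* is /u/, which is a vowel, so the past-tense suffix is -un, giving *uun*.
Since the last vowel of the past-tense form *uun* is /u/ (a back vowel), it takes -oj, giving *uunoj*.

uunoj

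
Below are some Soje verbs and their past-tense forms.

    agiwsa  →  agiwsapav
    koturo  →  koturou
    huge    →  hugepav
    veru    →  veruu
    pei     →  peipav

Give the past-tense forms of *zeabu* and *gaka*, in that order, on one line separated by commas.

zeabuu, gakapav

The pattern is rounding harmony: -u when the last vowel of the stem is a rounded vowel (*koturo*, *veru*); -pav when the last vowel of the stem is an unrounded vowel (*agiwsa*, *huge*, *pei*).
*zeabu* — last vowel /u/ (a rounded vowel) → -u → *zeabuu*.
Since the last vowel of *gaka* is /a/ (an unrounded vowel), it takes -pav, giving *gakapav*.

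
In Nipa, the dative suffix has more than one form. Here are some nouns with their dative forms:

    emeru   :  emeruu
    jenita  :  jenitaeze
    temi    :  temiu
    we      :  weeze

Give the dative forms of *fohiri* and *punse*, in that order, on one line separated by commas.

The alternation tracks the last vowel of the stem — -u when the last vowel of the stem is a high vowel (*emeru*, *temi*); -eze when the last vowel of the stem is a non-high vowel (*jenita*, *we*).
*fohiri*: last vowel = /i/, a high vowel → -u → *fohiriu*.
*punse* — last vowel /e/ (a non-high vowel) → -eze → *punseeze*.

fohiriu, punseeze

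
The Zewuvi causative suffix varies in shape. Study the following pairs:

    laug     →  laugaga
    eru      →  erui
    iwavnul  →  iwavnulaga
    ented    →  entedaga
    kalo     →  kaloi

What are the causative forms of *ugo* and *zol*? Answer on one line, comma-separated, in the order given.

ugoi, zolaga

The alternation tracks the final sound of the stem — -aga when the stem ends in a consonant (*laug*, *iwavnul*, *ented*); -i when the stem ends in a vowel (*eru*, *kalo*).
The final sound of *ugo* is /o/, which is a vowel, so the suffix is -i, giving *ugoi*.
*zol* — final sound /l/ (a consonant) → -aga → *zolaga*.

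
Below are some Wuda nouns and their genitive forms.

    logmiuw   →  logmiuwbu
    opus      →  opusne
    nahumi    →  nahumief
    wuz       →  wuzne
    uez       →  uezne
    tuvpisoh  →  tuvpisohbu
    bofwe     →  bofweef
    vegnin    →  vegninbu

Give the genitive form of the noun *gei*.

geief

The suffix is conditioned by the final sound: -ne when the stem ends in a sibilant (*opus*, *wuz*, *uez*); -bu when the stem ends in a non-sibilant consonant (*logmiuw*, *tuvpisoh*, *vegnin*); -ef when the stem ends in a vowel (*nahumi*, *bofwe*).
*gei* — final sound /i/ (a vowel) → -ef → *geief*.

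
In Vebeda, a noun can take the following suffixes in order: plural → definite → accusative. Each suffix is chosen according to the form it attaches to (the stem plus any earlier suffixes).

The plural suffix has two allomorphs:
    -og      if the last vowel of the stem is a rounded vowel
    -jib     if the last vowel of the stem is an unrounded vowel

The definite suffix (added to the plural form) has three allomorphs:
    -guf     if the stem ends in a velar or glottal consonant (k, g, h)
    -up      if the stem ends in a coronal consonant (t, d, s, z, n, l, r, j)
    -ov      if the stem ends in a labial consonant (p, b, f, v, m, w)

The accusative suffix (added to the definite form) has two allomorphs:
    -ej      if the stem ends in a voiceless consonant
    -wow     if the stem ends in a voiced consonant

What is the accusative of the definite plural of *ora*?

orajibovwow

The last vowel of *ora* is /a/, which is an unrounded vowel, so the plural suffix is -jib, giving *orajib*.
The final consonant of the plural form *orajib* is /b/, which is labial, so the definite suffix is -ov, giving *orajibov*.
The final consonant of the definite form *orajibov* is /v/, which is voiced, so the accusative suffix is -wow, giving *orajibovwow*.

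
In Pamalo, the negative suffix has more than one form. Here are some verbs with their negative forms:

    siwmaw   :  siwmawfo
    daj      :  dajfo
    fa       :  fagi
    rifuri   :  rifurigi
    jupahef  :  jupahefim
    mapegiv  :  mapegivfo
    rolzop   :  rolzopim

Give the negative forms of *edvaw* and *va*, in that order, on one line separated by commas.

edvawfo, vagi

Looking at the final sound of each stem: -im when the stem ends in a voiceless consonant (*jupahef*, *rolzop*); -fo when the stem ends in a voiced consonant (*siwmaw*, *daj*, *mapegiv*); -gi when the stem ends in a vowel (*fa*, *rifuri*).
Since the final sound of *edvaw* is /w/ (a voiced consonant), it takes -fo, giving *edvawfo*.
Since the final sound of *va* is /a/ (a vowel), it takes -gi, giving *vagi*.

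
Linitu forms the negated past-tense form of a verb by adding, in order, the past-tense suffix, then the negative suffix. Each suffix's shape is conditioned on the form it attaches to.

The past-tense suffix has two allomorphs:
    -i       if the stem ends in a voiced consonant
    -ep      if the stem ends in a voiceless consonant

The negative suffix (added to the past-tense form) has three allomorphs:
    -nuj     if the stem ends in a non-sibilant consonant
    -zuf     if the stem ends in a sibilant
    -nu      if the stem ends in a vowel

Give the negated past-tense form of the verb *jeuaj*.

*jeuaj* — final consonant /j/ (voiced) → -i → *jeuaji*.
Since the final sound of the past-tense form *jeuaji* is /i/ (a vowel), it takes -nu, giving *jeuajinu*.

jeuajinu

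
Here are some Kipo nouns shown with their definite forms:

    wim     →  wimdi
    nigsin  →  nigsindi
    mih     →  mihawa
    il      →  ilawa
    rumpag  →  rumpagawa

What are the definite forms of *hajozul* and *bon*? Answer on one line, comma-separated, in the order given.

hajozulawa, bondi

The alternation tracks the final consonant of the stem — -di when the stem ends in a nasal (*wim*, *nigsin*); -awa when the stem ends in a non-nasal consonant (*mih*, *il*, *rumpag*).
Since the final consonant of *hajozul* is /l/ (non-nasal), it takes -awa, giving *hajozulawa*.
*bon*: final consonant = /n/, a nasal → -di → *bondi*.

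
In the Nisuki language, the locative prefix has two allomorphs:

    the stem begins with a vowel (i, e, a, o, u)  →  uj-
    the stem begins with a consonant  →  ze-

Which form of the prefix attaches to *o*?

uj-

The first sound of *o* is /o/, which is a vowel, so the prefix is uj-.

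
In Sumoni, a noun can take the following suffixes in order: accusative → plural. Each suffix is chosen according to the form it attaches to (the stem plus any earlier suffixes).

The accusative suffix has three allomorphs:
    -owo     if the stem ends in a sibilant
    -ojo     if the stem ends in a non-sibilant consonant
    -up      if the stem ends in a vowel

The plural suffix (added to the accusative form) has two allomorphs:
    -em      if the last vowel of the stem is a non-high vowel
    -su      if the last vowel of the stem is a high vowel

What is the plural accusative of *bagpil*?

The final sound of *bagpil* is /l/, which is a non-sibilant consonant, so the accusative suffix is -ojo, giving *bagpilojo*.
The accusative form *bagpilojo* — last vowel /o/ (a non-high vowel) → -em → *bagpilojoem*.

bagpilojoem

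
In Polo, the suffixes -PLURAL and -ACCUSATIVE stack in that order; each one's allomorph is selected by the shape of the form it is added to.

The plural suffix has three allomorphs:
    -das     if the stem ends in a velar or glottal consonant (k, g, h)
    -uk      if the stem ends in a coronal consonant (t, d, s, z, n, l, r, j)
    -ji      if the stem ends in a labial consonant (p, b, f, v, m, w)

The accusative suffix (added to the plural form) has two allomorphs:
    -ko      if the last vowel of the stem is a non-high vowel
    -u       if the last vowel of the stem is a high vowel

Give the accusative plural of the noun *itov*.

*itov* — final consonant /v/ (labial) → -ji → *itovji*.
Since the last vowel of the plural form *itovji* is /i/ (a high vowel), it takes -u, giving *itovjiu*.

itovjiu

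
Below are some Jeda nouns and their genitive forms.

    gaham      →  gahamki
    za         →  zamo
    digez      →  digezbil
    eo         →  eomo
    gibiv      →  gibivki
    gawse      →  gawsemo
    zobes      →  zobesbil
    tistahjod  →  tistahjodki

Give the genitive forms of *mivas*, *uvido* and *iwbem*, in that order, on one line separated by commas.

The pattern is sibilance of the final sound: -bil when the stem ends in a sibilant (*digez*, *zobes*); -ki when the stem ends in a non-sibilant consonant (*gaham*, *gibiv*, *tistahjod*); -mo when the stem ends in a vowel (*za*, *eo*, *gawse*).
Since the final sound of *mivas* is /s/ (a sibilant), it takes -bil, giving *mivasbil*.
The final sound of *uvido* is /o/, which is a vowel, so the suffix is -mo, giving *uvidomo*.
The final sound of *iwbem* is /m/, which is a non-sibilant consonant, so the suffix is -ki, giving *iwbemki*.

mivasbil, uvidomo, iwbemki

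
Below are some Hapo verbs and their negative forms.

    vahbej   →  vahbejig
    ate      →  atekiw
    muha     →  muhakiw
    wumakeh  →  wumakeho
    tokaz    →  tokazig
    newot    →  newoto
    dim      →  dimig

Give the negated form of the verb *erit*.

The alternation tracks the final sound of the stem — -o when the stem ends in a voiceless consonant (*wumakeh*, *newot*); -ig when the stem ends in a voiced consonant (*vahbej*, *tokaz*, *dim*); -kiw when the stem ends in a vowel (*ate*, *muha*).
*erit*: final sound = /t/, a voiceless consonant → -o → *erito*.

erito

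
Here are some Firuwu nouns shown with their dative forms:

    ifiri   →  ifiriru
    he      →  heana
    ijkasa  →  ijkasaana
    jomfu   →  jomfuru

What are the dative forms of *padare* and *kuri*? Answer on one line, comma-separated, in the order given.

The alternation tracks the last vowel of the stem — -ru when the last vowel of the stem is a high vowel (*ifiri*, *jomfu*); -ana when the last vowel of the stem is a non-high vowel (*he*, *ijkasa*).
The last vowel of *padare* is /e/, which is a non-high vowel, so the suffix is -ana, giving *padareana*.
*kuri* — last vowel /i/ (a high vowel) → -ru → *kuriru*.

padareana, kuriru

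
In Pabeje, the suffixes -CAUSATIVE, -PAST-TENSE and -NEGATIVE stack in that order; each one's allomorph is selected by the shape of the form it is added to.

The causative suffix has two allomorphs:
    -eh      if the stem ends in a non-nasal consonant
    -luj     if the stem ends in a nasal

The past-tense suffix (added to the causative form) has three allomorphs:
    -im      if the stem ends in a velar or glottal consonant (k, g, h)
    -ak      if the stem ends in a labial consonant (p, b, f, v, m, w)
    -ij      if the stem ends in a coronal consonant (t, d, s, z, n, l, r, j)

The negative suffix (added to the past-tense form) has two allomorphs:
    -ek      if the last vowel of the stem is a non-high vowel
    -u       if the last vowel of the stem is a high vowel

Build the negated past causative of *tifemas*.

tifemasehimu

Since the final consonant of *tifemas* is /s/ (non-nasal), it takes -eh, giving *tifemaseh*.
The causative form *tifemaseh* — final consonant /h/ (velar/glottal) → -im → *tifemasehim*.
The past-tense form *tifemasehim* — last vowel /i/ (a high vowel) → -u → *tifemasehimu*.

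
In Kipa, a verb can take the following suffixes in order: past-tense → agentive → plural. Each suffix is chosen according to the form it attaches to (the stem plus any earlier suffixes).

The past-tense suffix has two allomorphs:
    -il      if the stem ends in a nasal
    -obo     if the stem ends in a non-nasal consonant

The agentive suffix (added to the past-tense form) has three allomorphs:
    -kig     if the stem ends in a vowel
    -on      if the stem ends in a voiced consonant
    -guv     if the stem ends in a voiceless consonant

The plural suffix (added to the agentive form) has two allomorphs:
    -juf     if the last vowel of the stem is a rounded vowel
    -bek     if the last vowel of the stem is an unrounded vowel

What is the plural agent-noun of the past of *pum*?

*pum* — final consonant /m/ (a nasal) → -il → *pumil*.
The final sound of the past-tense form *pumil* is /l/, which is a voiced consonant, so the agentive suffix is -on, giving *pumilon*.
The agentive form *pumilon* — last vowel /o/ (a rounded vowel) → -juf → *pumilonjuf*.

pumilonjuf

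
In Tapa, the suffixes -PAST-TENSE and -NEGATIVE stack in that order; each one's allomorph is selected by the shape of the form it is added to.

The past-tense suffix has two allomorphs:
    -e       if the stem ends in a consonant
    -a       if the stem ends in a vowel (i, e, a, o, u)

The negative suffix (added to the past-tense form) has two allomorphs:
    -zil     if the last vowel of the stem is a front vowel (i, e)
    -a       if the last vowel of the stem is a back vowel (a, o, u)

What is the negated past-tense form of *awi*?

awiaa

The final sound of *awi* is /i/, which is a vowel, so the past-tense suffix is -a, giving *awia*.
The past-tense form *awia* — last vowel /a/ (a back vowel) → -a → *awiaa*.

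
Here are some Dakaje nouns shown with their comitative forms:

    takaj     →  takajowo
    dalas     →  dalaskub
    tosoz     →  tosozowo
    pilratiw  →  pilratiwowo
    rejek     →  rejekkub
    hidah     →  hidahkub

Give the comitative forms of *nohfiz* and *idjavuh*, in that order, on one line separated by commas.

nohfizowo, idjavuhkub

The suffix is conditioned by the final consonant: -kub when the stem ends in a voiceless consonant (*dalas*, *rejek*, *hidah*); -owo when the stem ends in a voiced consonant (*takaj*, *tosoz*, *pilratiw*).
*nohfiz*: final consonant = /z/, voiced → -owo → *nohfizowo*.
*idjavuh*: final consonant = /h/, voiceless → -kub → *idjavuhkub*.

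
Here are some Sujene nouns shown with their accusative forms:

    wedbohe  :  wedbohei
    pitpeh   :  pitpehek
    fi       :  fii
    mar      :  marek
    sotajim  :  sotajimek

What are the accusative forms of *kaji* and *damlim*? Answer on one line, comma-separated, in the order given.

The suffix is conditioned by the final sound: -ek when the stem ends in a consonant (*pitpeh*, *mar*, *sotajim*); -i when the stem ends in a vowel (*wedbohe*, *fi*).
*kaji*: final sound = /i/, a vowel → -i → *kajii*.
Since the final sound of *damlim* is /m/ (a consonant), it takes -ek, giving *damlimek*.

kajii, damlimek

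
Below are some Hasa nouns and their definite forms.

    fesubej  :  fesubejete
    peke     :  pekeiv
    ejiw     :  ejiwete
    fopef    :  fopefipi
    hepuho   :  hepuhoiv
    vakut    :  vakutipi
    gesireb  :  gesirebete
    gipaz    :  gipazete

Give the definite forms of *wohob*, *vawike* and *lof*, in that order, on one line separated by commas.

wohobete, vawikeiv, lofipi

Looking at the final sound of each stem: -ipi when the stem ends in a voiceless consonant (*fopef*, *vakut*); -ete when the stem ends in a voiced consonant (*fesubej*, *ejiw*, *gesireb*, *gipaz*); -iv when the stem ends in a vowel (*peke*, *hepuho*).
Since the final sound of *wohob* is /b/ (a voiced consonant), it takes -ete, giving *wohobete*.
The final sound of *vawike* is /e/, which is a vowel, so the suffix is -iv, giving *vawikeiv*.
Since the final sound of *lof* is /f/ (a voiceless consonant), it takes -ipi, giving *lofipi*.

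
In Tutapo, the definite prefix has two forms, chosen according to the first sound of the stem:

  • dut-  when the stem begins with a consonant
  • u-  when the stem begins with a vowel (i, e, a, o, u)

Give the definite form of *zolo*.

*zolo*: first sound = /z/, a consonant → dut- → *dutzolo*.

dutzolo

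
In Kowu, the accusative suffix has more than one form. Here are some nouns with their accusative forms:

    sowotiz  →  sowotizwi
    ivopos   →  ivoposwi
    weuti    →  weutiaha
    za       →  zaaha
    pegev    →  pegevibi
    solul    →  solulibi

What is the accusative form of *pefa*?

Looking at the final sound of each stem: -wi when the stem ends in a sibilant (*sowotiz*, *ivopos*); -ibi when the stem ends in a non-sibilant consonant (*pegev*, *solul*); -aha when the stem ends in a vowel (*weuti*, *za*).
*pefa* — final sound /a/ (a vowel) → -aha → *pefaaha*.

pefaaha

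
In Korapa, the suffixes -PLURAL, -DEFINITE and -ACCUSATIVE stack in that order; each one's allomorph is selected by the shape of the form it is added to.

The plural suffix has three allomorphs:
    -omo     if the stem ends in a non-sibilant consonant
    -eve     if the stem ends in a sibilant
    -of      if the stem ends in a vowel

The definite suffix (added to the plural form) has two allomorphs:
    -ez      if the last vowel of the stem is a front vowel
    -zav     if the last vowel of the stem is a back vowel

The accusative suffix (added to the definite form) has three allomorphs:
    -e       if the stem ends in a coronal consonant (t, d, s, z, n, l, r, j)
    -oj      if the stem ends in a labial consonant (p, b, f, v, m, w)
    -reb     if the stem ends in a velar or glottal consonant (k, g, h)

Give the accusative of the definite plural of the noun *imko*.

imkoofzavoj

Since the final sound of *imko* is /o/ (a vowel), it takes -of, giving *imkoof*.
The plural form *imkoof*: last vowel = /o/, a back vowel → -zav → *imkoofzav*.
The final consonant of the definite form *imkoofzav* is /v/, which is labial, so the accusative suffix is -oj, giving *imkoofzavoj*.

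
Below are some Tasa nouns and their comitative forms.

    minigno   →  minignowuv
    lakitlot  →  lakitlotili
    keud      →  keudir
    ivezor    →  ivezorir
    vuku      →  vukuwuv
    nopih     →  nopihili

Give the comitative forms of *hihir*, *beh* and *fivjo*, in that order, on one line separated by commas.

hihirir, behili, fivjowuv

Looking at the final sound of each stem: -ili when the stem ends in a voiceless consonant (*lakitlot*, *nopih*); -ir when the stem ends in a voiced consonant (*keud*, *ivezor*); -wuv when the stem ends in a vowel (*minigno*, *vuku*).
*hihir*: final sound = /r/, a voiced consonant → -ir → *hihirir*.
*beh* — final sound /h/ (a voiceless consonant) → -ili → *behili*.
The final sound of *fivjo* is /o/, which is a vowel, so the suffix is -wuv, giving *fivjowuv*.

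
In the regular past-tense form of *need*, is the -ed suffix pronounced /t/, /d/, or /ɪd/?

The stem *need* ends in /t/ or /d/.
The -ed suffix is realized as /ɪd/ after /t, d/; as /t/ after other voiceless consonants; and as /d/ after other voiced sounds.
So -ed on *need* is pronounced /ɪd/.

/ɪd/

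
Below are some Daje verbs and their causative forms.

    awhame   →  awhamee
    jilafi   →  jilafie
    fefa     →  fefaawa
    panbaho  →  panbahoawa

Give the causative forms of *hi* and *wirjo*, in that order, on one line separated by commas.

hie, wirjoawa

The alternation tracks the last vowel of the stem — -e when the last vowel of the stem is a front vowel (*awhame*, *jilafi*); -awa when the last vowel of the stem is a back vowel (*fefa*, *panbaho*).
The last vowel of *hi* is /i/, which is a front vowel, so the suffix is -e, giving *hie*.
The last vowel of *wirjo* is /o/, which is a back vowel, so the suffix is -awa, giving *wirjoawa*.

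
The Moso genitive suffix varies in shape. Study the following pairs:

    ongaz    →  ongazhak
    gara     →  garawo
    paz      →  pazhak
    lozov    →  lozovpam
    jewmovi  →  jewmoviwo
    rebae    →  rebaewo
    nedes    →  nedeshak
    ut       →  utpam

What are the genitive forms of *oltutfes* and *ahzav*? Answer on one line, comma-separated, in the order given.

The alternation tracks the final sound of the stem — -hak when the stem ends in a sibilant (*ongaz*, *paz*, *nedes*); -pam when the stem ends in a non-sibilant consonant (*lozov*, *ut*); -wo when the stem ends in a vowel (*gara*, *jewmovi*, *rebae*).
The final sound of *oltutfes* is /s/, which is a sibilant, so the suffix is -hak, giving *oltutfeshak*.
*ahzav*: final sound = /v/, a non-sibilant consonant → -pam → *ahzavpam*.

oltutfeshak, ahzavpam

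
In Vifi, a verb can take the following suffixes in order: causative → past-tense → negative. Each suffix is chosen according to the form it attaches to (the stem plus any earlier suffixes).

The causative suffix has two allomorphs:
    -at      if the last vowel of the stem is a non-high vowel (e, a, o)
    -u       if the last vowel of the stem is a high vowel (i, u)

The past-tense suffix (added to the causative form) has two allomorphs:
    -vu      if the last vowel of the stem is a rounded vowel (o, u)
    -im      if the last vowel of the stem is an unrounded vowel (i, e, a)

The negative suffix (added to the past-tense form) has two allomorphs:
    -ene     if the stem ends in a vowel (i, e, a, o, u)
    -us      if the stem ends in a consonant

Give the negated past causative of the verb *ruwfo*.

The last vowel of *ruwfo* is /o/, which is a non-high vowel, so the causative suffix is -at, giving *ruwfoat*.
The causative form *ruwfoat*: last vowel = /a/, an unrounded vowel → -im → *ruwfoatim*.
Since the final sound of the past-tense form *ruwfoatim* is /m/ (a consonant), it takes -us, giving *ruwfoatimus*.

ruwfoatimus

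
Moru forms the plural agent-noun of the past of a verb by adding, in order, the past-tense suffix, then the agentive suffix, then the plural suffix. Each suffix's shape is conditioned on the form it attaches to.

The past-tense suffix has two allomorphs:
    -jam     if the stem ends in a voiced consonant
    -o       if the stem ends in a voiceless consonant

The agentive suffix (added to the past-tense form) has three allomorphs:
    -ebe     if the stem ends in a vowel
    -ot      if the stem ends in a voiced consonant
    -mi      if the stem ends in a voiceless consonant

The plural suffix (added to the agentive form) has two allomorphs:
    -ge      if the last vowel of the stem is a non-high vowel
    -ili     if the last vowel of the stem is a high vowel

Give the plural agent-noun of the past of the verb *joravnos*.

*joravnos* — final consonant /s/ (voiceless) → -o → *joravnoso*.
The past-tense form *joravnoso*: final sound = /o/, a vowel → -ebe → *joravnosoebe*.
The agentive form *joravnosoebe* — last vowel /e/ (a non-high vowel) → -ge → *joravnosoebege*.

joravnosoebege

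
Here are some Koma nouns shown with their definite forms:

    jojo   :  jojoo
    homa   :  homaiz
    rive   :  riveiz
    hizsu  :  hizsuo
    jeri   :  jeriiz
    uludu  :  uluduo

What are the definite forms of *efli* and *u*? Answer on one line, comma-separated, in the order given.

efliiz, uo

The suffix is conditioned by the last vowel: -o when the last vowel of the stem is a rounded vowel (*jojo*, *hizsu*, *uludu*); -iz when the last vowel of the stem is an unrounded vowel (*homa*, *rive*, *jeri*).
*efli*: last vowel = /i/, an unrounded vowel → -iz → *efliiz*.
*u* — last vowel /u/ (a rounded vowel) → -o → *uo*.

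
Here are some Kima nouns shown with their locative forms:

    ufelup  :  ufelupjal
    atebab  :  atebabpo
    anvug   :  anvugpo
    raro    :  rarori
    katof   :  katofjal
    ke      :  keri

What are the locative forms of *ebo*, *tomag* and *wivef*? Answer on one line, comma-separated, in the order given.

ebori, tomagpo, wivefjal

The alternation tracks the final sound of the stem — -jal when the stem ends in a voiceless consonant (*ufelup*, *katof*); -po when the stem ends in a voiced consonant (*atebab*, *anvug*); -ri when the stem ends in a vowel (*raro*, *ke*).
The final sound of *ebo* is /o/, which is a vowel, so the suffix is -ri, giving *ebori*.
The final sound of *tomag* is /g/, which is a voiced consonant, so the suffix is -po, giving *tomagpo*.
*wivef* — final sound /f/ (a voiceless consonant) → -jal → *wivefjal*.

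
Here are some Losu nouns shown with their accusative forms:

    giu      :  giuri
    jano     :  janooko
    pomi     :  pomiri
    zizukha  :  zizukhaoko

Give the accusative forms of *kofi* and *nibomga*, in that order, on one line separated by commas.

The suffix is conditioned by the last vowel: -ri when the last vowel of the stem is a high vowel (*giu*, *pomi*); -oko when the last vowel of the stem is a non-high vowel (*jano*, *zizukha*).
*kofi*: last vowel = /i/, a high vowel → -ri → *kofiri*.
The last vowel of *nibomga* is /a/, which is a non-high vowel, so the suffix is -oko, giving *nibomgaoko*.

kofiri, nibomgaoko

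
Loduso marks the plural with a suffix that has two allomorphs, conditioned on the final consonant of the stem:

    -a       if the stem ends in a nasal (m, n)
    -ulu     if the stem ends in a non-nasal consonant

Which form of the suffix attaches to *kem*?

-a

Since the final consonant of *kem* is /m/ (a nasal), it takes -a.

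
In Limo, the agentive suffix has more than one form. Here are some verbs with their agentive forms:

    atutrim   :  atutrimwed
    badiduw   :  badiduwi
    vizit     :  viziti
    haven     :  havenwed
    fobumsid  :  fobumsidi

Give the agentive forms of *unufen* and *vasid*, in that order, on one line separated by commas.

unufenwed, vasidi

The suffix is conditioned by the final consonant: -wed when the stem ends in a nasal (*atutrim*, *haven*); -i when the stem ends in a non-nasal consonant (*badiduw*, *vizit*, *fobumsid*).
*unufen* — final consonant /n/ (a nasal) → -wed → *unufenwed*.
*vasid*: final consonant = /d/, non-nasal → -i → *vasidi*.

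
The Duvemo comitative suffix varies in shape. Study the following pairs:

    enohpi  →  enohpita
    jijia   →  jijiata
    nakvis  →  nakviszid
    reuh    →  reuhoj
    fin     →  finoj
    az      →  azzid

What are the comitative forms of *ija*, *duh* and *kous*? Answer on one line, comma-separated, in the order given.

ijata, duhoj, kouszid

The suffix is conditioned by the final sound: -zid when the stem ends in a sibilant (*nakvis*, *az*); -oj when the stem ends in a non-sibilant consonant (*reuh*, *fin*); -ta when the stem ends in a vowel (*enohpi*, *jijia*).
Since the final sound of *ija* is /a/ (a vowel), it takes -ta, giving *ijata*.
Since the final sound of *duh* is /h/ (a non-sibilant consonant), it takes -oj, giving *duhoj*.
The final sound of *kous* is /s/, which is a sibilant, so the suffix is -zid, giving *kouszid*.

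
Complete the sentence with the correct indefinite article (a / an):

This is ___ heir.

The indefinite article is chosen by the initial *sound* of the following word, not its spelling.
*heir* begins with the sound /ɛ/ (silent h) — a vowel sound.
So the article is *an*: This is an heir.

an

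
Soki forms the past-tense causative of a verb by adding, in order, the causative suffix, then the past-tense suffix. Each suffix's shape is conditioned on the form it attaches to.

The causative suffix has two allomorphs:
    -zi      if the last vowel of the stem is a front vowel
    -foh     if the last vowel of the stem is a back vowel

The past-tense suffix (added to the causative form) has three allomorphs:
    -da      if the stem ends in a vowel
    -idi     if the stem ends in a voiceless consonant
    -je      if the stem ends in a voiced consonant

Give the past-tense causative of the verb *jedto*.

*jedto* — last vowel /o/ (a back vowel) → -foh → *jedtofoh*.
The causative form *jedtofoh*: final sound = /h/, a voiceless consonant → -idi → *jedtofohidi*.

jedtofohidi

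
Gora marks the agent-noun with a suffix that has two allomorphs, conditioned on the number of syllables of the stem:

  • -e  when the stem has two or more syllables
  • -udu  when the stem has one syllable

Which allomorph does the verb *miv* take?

*miv* (one syllable) → -udu.

-udu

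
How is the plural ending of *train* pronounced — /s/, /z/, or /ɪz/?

The stem *train* ends in a voiced non-sibilant sound.
The plural suffix surfaces as /ɪz/ after sibilants, /s/ after other voiceless consonants, and /z/ after other voiced sounds.
So the plural -s on *train* is pronounced /z/.

/z/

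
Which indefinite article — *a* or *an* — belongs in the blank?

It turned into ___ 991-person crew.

a

The indefinite article is chosen by the initial *sound* of the following word, not its spelling.
The number *991* is spoken "nine hundred …", beginning with /naɪn/ — a consonant sound.
So the article is *a*: It turned into a 991-person crew.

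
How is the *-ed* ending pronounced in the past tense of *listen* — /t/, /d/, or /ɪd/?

The stem *listen* ends in a voiced sound other than /d/.
The -ed suffix is realized as /ɪd/ after /t, d/; as /t/ after other voiceless consonants; and as /d/ after other voiced sounds.
So -ed on *listen* is pronounced /d/.

/d/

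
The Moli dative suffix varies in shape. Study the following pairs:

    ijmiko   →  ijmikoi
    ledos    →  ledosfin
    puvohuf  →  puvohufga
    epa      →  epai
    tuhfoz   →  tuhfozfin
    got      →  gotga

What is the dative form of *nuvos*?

nuvosfin

Looking at the final sound of each stem: -fin when the stem ends in a sibilant (*ledos*, *tuhfoz*); -ga when the stem ends in a non-sibilant consonant (*puvohuf*, *got*); -i when the stem ends in a vowel (*ijmiko*, *epa*).
*nuvos*: final sound = /s/, a sibilant → -fin → *nuvosfin*.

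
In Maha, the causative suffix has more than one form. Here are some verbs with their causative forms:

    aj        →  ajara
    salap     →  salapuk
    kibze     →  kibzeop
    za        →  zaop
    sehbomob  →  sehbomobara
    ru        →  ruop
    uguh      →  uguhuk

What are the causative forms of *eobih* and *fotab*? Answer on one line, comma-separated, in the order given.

The pattern is voicing of the final sound: -uk when the stem ends in a voiceless consonant (*salap*, *uguh*); -ara when the stem ends in a voiced consonant (*aj*, *sehbomob*); -op when the stem ends in a vowel (*kibze*, *za*, *ru*).
*eobih* — final sound /h/ (a voiceless consonant) → -uk → *eobihuk*.
*fotab*: final sound = /b/, a voiced consonant → -ara → *fotabara*.

eobihuk, fotabara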